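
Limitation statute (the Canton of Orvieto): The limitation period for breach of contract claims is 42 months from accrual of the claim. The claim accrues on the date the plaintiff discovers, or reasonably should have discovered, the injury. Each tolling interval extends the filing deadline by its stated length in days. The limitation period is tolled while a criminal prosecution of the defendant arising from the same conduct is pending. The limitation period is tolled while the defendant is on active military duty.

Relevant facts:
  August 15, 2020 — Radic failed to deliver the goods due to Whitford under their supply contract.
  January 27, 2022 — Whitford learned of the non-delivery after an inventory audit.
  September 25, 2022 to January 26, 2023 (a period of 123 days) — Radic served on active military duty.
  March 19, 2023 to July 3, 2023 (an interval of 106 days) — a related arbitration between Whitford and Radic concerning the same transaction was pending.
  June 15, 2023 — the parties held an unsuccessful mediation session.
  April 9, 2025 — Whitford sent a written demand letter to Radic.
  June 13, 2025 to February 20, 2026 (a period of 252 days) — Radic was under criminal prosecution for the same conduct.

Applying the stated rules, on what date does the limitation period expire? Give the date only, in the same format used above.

Accrual is tied to discovery, so the period began on January 27, 2022 rather than on August 15, 2020 when the act occurred.
42 months from January 27, 2022 is July 27, 2025.
The period was tolled for 123 days by the defendant's active military service (September 25, 2022 to January 26, 2023), pushing the deadline to November 27, 2025.
The pending criminal prosecution from June 13, 2025 to February 20, 2026 tolled the period for 252 days, extending the deadline to August 6, 2026.
No stated provision tolls the period for a pending arbitration, so the interval from March 19, 2023 to July 3, 2023 has no effect on the deadline.
Nothing else in the chronology tolls or restarts the period.

August 6, 2026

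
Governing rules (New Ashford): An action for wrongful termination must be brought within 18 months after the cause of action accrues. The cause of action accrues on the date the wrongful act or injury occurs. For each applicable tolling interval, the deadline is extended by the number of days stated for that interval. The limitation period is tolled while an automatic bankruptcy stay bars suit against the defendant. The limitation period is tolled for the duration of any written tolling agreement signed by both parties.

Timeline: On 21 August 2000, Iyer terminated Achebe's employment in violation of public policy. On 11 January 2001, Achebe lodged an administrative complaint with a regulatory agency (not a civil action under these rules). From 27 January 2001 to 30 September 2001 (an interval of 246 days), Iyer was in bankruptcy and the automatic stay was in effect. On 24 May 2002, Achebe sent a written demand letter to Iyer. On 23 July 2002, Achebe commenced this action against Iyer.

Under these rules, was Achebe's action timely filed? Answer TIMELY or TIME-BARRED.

TIMELY

The claim accrued on 21 August 2000, when the wrongful act occurred.
Adding the 18 months base period to 21 August 2000 gives a deadline of 21 February 2002, before any tolling.
Because the automatic bankruptcy stay ran from 27 January 2001 to 30 September 2001, the deadline is extended by 246 days to 25 October 2002.
The other events in the timeline have no effect on the limitation period under the stated rules.
The 23 July 2002 filing precedes the 25 October 2002 deadline; the claim is timely.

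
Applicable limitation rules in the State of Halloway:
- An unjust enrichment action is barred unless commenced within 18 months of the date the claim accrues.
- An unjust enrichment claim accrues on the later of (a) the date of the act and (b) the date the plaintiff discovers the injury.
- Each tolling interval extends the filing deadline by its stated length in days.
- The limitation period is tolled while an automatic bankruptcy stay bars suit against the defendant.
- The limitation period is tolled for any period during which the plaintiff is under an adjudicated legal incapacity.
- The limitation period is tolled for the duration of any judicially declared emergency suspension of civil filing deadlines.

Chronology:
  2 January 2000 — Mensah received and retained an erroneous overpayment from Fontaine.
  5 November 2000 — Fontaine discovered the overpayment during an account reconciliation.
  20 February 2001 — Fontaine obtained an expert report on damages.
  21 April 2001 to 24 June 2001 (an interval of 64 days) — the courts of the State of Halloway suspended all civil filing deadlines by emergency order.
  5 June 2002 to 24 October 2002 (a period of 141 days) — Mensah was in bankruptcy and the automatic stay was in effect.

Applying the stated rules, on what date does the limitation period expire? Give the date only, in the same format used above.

26 November 2002

Taking the later of the act (2 January 2000) and discovery (5 November 2000), the claim accrued on 5 November 2000.
The untolled deadline — 18 months after 5 November 2000 — is 5 May 2002.
Because the emergency suspension of filing deadlines ran from 21 April 2001 to 24 June 2001, the deadline is extended by 64 days to 8 July 2002.
Because the automatic bankruptcy stay ran from 5 June 2002 to 24 October 2002, the deadline is extended by 141 days to 26 November 2002.
Nothing else in the chronology tolls or restarts the period.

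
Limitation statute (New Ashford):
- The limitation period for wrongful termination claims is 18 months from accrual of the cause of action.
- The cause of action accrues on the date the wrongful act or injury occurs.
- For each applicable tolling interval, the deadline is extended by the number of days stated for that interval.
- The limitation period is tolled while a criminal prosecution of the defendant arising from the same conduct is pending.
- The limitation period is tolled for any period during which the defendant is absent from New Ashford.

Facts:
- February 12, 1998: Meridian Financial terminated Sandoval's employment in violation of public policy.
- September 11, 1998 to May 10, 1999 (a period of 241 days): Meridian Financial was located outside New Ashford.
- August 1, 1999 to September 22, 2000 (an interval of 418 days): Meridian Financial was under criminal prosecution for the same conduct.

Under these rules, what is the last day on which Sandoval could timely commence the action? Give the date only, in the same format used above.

The limitation period began to run on February 12, 1998.
The untolled deadline — 18 months after February 12, 1998 — is August 12, 1999.
The period was tolled for 241 days by the defendant's absence from the jurisdiction (September 11, 1998 to May 10, 1999), pushing the deadline to April 9, 2000.
The period was tolled for 418 days by the pending criminal prosecution (August 1, 1999 to September 22, 2000), pushing the deadline to June 1, 2001.

June 1, 2001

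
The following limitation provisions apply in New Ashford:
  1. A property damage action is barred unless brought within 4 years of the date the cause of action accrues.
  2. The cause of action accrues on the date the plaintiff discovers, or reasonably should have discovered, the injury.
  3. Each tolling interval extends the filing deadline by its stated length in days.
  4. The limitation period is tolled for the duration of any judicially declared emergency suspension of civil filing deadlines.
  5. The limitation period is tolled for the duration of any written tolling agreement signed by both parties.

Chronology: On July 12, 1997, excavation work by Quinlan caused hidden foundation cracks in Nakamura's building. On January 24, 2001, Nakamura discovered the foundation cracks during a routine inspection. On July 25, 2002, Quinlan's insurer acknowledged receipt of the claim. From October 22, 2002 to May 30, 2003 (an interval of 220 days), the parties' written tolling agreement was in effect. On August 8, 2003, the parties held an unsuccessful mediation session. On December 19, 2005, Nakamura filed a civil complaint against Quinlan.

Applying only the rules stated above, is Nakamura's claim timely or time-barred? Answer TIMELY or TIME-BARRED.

The claim did not accrue until Nakamura discovered the injury on January 24, 2001; the July 12, 1997 act date does not start the clock under the stated rule.
4 years from January 24, 2001 is January 24, 2005.
The written tolling agreement from October 22, 2002 to May 30, 2003 tolled the period for 220 days, extending the deadline to September 1, 2005.
Nothing else in the chronology tolls or restarts the period.
Filing on December 19, 2005 missed the September 1, 2005 deadline — the action is time-barred.

TIME-BARRED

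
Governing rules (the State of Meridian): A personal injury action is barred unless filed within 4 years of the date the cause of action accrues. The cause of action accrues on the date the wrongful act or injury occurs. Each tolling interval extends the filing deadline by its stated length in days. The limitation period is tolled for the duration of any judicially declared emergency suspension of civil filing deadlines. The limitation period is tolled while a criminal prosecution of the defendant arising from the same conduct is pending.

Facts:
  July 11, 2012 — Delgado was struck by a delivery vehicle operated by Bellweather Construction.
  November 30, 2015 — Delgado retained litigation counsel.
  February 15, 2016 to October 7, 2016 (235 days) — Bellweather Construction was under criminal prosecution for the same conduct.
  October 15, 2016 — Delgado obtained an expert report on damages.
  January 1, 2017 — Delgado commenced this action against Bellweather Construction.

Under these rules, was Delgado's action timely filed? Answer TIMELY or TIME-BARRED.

The limitation period began to run on July 11, 2012.
Adding the 4 years base period to July 11, 2012 gives a deadline of July 11, 2016, before any tolling.
The pending criminal prosecution from February 15, 2016 to October 7, 2016 tolled the period for 235 days, extending the deadline to March 3, 2017.
None of the other events listed affects the running of the period under the stated rules.
Delgado filed on January 1, 2017, before the March 3, 2017 deadline, so the action is timely.

TIMELY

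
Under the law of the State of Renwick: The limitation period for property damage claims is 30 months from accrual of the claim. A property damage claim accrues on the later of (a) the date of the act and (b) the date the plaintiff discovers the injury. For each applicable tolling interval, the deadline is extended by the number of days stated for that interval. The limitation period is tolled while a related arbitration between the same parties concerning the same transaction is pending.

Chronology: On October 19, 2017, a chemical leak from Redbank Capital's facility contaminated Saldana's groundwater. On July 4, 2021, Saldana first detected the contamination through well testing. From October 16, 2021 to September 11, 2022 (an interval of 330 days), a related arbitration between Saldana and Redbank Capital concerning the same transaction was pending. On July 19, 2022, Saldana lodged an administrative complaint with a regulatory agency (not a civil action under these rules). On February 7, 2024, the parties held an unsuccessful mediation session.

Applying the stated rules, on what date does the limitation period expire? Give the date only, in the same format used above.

The claim accrued on July 4, 2021 — the later of the October 19, 2017 act and the July 4, 2021 discovery.
Adding the 30 months base period to July 4, 2021 gives a deadline of January 4, 2024, before any tolling.
The period was tolled for 330 days by the pending related arbitration (October 16, 2021 to September 11, 2022), pushing the deadline to November 29, 2024.
None of the other events listed affects the running of the period under the stated rules.

November 29, 2024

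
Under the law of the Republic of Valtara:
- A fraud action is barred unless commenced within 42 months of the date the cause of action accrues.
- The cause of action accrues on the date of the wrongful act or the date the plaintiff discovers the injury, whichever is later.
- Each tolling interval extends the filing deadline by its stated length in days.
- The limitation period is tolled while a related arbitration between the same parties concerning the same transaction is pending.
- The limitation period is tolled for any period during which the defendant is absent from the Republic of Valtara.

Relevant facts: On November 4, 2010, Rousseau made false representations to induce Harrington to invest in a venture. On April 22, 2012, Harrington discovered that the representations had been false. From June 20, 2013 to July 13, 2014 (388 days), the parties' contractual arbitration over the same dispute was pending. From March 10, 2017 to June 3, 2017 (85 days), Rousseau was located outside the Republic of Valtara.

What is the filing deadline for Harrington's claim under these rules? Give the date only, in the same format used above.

November 13, 2016

The claim accrued on April 22, 2012 — the later of the November 4, 2010 act and the April 22, 2012 discovery.
42 months from April 22, 2012 is October 22, 2015.
Because the pending related arbitration ran from June 20, 2013 to July 13, 2014, the deadline is extended by 388 days to November 13, 2016.
The defendant's absence from the jurisdiction starting March 10, 2017 came too late — the period had run on November 13, 2016 — and so does not extend the deadline.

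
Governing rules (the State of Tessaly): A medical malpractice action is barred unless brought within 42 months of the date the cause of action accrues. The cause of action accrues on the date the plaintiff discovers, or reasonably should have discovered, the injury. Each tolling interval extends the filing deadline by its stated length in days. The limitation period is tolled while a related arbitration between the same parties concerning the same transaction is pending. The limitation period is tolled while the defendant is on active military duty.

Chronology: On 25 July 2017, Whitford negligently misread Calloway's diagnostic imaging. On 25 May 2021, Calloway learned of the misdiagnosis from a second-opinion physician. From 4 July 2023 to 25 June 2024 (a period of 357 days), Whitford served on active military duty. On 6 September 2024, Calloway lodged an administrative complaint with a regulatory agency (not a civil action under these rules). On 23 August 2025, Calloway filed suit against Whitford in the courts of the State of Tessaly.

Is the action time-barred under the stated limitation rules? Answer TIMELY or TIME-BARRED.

TIMELY

Under the discovery rule, the claim accrued on 25 May 2021, when Calloway discovered the injury — not on the 25 July 2017 date of the underlying act.
Adding the 42 months base period to 25 May 2021 gives a deadline of 25 November 2024, before any tolling.
The period was tolled for 357 days by the defendant's active military service (4 July 2023 to 25 June 2024), pushing the deadline to 17 November 2025.
None of the other events listed affects the running of the period under the stated rules.
The 23 August 2025 filing precedes the 17 November 2025 deadline; the claim is timely.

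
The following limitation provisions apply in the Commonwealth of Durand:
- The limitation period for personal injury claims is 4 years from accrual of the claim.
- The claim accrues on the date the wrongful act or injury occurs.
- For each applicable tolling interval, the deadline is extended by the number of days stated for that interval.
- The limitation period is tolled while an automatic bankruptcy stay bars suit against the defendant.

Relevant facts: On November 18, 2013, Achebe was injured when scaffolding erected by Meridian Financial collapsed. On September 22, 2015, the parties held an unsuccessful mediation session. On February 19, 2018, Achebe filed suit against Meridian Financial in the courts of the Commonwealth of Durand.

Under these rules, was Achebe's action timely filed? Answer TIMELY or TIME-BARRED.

The claim accrued on November 18, 2013, when the wrongful act occurred.
Adding the 4 years base period to November 18, 2013 gives a deadline of November 18, 2017, before any tolling.
Nothing else in the chronology tolls or restarts the period.
Filing on February 19, 2018 missed the November 18, 2017 deadline — the action is time-barred.

TIME-BARRED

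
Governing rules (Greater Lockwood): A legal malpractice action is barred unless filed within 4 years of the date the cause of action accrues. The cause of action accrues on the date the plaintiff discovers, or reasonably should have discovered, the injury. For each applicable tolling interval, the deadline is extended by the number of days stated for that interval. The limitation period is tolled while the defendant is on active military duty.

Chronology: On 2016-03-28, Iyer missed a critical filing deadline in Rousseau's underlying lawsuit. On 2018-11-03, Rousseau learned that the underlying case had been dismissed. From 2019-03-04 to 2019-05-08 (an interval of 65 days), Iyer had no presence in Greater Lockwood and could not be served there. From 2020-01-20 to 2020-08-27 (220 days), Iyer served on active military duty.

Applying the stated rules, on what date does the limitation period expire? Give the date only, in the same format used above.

2023-06-11

The claim did not accrue until Rousseau discovered the injury on 2018-11-03; the 2016-03-28 act date does not start the clock under the stated rule.
Adding the 4 years base period to 2018-11-03 gives a deadline of 2022-11-03, before any tolling.
The period was tolled for 220 days by the defendant's active military service (2020-01-20 to 2020-08-27), pushing the deadline to 2023-06-11.
Although the defendant's absence ran from 2019-03-04 to 2019-05-08, the stated rules do not make that a tolling event, so it is disregarded.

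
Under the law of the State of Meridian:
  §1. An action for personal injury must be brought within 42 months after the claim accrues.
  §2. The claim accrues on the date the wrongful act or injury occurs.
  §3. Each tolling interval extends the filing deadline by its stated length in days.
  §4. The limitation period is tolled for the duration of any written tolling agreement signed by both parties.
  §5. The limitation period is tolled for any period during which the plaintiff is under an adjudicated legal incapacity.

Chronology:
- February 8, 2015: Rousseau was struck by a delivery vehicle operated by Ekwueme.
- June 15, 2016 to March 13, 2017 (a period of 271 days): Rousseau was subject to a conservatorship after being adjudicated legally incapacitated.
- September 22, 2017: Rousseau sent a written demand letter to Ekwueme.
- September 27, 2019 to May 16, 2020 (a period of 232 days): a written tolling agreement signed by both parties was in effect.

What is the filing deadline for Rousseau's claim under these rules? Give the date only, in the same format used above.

May 6, 2019

The claim accrued on February 8, 2015, when the wrongful act occurred.
42 months from February 8, 2015 is August 8, 2018.
The plaintiff's legal incapacity from June 15, 2016 to March 13, 2017 tolled the period for 271 days, extending the deadline to May 6, 2019.
By the time the written tolling agreement began on September 27, 2019, the limitation period had already expired on May 6, 2019; that interval cannot revive it.
Nothing else in the chronology tolls or restarts the period.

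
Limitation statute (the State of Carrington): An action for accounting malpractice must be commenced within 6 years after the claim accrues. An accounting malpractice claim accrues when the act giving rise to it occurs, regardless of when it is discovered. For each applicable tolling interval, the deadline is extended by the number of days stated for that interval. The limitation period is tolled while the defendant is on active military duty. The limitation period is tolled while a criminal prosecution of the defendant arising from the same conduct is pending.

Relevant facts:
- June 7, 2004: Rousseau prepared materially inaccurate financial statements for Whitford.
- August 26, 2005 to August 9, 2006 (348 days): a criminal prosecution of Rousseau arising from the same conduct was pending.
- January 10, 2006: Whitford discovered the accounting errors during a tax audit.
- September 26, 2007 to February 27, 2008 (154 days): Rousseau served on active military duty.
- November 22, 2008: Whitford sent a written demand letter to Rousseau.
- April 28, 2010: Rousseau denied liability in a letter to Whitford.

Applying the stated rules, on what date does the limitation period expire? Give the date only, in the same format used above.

October 22, 2011

Accrual is governed by the date of the act, so the period began to run on June 7, 2004; the later discovery on January 10, 2006 is irrelevant under the stated rule.
6 years from June 7, 2004 is June 7, 2010.
The period was tolled for 348 days by the pending criminal prosecution (August 26, 2005 to August 9, 2006), pushing the deadline to May 21, 2011.
The defendant's active military service from September 26, 2007 to February 27, 2008 tolled the period for 154 days, extending the deadline to October 22, 2011.
The other events in the timeline have no effect on the limitation period under the stated rules.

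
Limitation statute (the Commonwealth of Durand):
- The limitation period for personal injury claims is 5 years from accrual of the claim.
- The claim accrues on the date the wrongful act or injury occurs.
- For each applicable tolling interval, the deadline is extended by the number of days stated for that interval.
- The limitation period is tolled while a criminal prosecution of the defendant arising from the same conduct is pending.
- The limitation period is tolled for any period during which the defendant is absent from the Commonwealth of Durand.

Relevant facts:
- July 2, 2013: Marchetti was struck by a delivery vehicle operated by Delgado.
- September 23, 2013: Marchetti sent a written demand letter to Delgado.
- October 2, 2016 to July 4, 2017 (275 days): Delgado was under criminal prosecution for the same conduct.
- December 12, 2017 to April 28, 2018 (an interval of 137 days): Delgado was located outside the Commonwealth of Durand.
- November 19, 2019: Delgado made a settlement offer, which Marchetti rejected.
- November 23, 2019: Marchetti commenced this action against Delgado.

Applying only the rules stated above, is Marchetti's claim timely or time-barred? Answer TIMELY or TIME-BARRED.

TIME-BARRED

The claim accrued on July 2, 2013, when the wrongful act occurred.
The untolled deadline — 5 years after July 2, 2013 — is July 2, 2018.
The pending criminal prosecution from October 2, 2016 to July 4, 2017 tolled the period for 275 days, extending the deadline to April 3, 2019.
Because the defendant's absence from the jurisdiction ran from December 12, 2017 to April 28, 2018, the deadline is extended by 137 days to August 18, 2019.
Nothing else in the chronology tolls or restarts the period.
Marchetti filed on November 23, 2019, after the August 18, 2019 deadline, so the action is time-barred.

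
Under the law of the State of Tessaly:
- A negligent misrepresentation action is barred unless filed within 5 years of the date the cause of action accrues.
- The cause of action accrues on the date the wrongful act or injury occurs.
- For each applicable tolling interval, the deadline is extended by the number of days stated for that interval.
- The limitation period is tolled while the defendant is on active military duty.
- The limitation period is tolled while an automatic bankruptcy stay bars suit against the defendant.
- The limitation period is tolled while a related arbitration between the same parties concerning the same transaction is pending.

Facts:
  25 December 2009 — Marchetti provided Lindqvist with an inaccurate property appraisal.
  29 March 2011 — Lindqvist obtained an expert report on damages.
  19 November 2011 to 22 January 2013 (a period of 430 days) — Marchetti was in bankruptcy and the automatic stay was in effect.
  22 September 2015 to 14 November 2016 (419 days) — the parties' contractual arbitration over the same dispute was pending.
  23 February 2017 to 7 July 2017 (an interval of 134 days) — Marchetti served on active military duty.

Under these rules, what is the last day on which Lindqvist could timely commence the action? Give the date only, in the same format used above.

The limitation period began to run on 25 December 2009.
The untolled deadline — 5 years after 25 December 2009 — is 25 December 2014.
The automatic bankruptcy stay from 19 November 2011 to 22 January 2013 tolled the period for 430 days, extending the deadline to 28 February 2016.
The period was tolled for 419 days by the pending related arbitration (22 September 2015 to 14 November 2016), pushing the deadline to 22 April 2017.
The defendant's active military service from 23 February 2017 to 7 July 2017 tolled the period for 134 days, extending the deadline to 3 September 2017.
The other events in the timeline have no effect on the limitation period under the stated rules.

3 September 2017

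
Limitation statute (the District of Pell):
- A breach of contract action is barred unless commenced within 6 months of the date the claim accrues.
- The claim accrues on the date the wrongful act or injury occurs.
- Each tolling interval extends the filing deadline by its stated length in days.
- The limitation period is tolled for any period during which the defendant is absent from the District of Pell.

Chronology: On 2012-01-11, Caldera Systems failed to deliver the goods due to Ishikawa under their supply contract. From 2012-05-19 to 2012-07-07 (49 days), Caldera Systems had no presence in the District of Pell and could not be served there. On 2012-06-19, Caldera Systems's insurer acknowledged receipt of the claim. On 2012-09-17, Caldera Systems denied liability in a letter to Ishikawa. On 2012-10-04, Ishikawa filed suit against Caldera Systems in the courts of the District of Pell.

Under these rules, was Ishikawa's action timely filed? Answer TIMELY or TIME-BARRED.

The claim accrued on 2012-01-11, when the wrongful act occurred.
6 months from 2012-01-11 is 2012-07-11.
Because the defendant's absence from the jurisdiction ran from 2012-05-19 to 2012-07-07, the deadline is extended by 49 days to 2012-08-29.
Nothing else in the chronology tolls or restarts the period.
Ishikawa filed on 2012-10-04, after the 2012-08-29 deadline, so the action is time-barred.

TIME-BARRED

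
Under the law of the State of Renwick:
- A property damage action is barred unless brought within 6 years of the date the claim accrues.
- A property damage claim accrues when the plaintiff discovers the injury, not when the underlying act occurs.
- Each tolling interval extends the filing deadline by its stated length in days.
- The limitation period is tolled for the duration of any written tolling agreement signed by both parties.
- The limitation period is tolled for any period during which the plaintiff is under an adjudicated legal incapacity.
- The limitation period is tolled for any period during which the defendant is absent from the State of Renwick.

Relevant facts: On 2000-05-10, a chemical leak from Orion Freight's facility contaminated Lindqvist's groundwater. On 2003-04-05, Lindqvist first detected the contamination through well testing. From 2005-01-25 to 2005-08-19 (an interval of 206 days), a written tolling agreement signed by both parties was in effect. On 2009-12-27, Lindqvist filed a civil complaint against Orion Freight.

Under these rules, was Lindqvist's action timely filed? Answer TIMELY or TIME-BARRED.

Accrual is tied to discovery, so the period began on 2003-04-05 rather than on 2000-05-10 when the act occurred.
6 years from 2003-04-05 is 2009-04-05.
Because the written tolling agreement ran from 2005-01-25 to 2005-08-19, the deadline is extended by 206 days to 2009-10-28.
Filing on 2009-12-27 missed the 2009-10-28 deadline — the action is time-barred.

TIME-BARRED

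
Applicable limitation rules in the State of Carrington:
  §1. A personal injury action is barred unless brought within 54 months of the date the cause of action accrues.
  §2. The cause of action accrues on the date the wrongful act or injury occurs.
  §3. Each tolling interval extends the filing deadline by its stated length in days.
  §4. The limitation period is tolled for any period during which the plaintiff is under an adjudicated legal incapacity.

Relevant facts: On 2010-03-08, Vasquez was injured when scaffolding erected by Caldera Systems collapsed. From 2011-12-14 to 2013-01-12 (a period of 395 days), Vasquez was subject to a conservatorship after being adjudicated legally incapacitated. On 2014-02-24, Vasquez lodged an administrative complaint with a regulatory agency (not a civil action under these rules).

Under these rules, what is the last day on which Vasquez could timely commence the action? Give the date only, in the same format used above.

2015-10-08

The cause of action accrued on 2010-03-08, the date of the act.
The untolled deadline — 54 months after 2010-03-08 — is 2014-09-08.
The plaintiff's legal incapacity from 2011-12-14 to 2013-01-12 tolled the period for 395 days, extending the deadline to 2015-10-08.
The other events in the timeline have no effect on the limitation period under the stated rules.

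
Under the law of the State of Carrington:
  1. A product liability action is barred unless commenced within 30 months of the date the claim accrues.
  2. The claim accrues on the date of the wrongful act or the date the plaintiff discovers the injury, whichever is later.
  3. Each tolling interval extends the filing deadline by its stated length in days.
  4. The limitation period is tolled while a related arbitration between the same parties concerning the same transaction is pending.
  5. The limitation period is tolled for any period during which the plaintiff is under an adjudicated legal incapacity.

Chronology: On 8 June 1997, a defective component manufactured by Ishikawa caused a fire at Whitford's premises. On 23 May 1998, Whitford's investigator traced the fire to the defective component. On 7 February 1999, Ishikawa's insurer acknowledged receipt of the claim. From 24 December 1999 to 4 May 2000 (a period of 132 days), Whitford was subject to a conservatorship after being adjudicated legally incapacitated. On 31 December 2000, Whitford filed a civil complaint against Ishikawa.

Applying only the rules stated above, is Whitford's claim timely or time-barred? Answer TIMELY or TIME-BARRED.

TIMELY

The claim accrued on 23 May 1998 — the later of the 8 June 1997 act and the 23 May 1998 discovery.
The untolled deadline — 30 months after 23 May 1998 — is 23 November 2000.
The plaintiff's legal incapacity from 24 December 1999 to 4 May 2000 tolled the period for 132 days, extending the deadline to 4 April 2001.
The other events in the timeline have no effect on the limitation period under the stated rules.
The 31 December 2000 filing precedes the 4 April 2001 deadline; the claim is timely.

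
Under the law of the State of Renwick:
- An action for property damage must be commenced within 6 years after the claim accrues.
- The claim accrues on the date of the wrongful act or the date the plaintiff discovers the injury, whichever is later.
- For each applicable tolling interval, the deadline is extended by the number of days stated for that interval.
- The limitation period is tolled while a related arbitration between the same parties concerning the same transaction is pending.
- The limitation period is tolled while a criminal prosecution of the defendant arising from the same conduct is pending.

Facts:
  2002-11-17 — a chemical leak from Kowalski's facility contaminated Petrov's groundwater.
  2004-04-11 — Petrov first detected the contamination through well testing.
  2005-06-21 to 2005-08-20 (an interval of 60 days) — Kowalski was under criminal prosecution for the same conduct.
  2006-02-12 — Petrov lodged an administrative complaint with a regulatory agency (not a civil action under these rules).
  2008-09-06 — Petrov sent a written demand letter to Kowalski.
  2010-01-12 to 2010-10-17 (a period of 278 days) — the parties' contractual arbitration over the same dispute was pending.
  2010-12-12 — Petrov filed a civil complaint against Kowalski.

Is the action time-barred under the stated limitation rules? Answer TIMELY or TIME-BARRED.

TIMELY

The claim accrued on 2004-04-11 — the later of the 2002-11-17 act and the 2004-04-11 discovery.
Adding the 6 years base period to 2004-04-11 gives a deadline of 2010-04-11, before any tolling.
The pending criminal prosecution from 2005-06-21 to 2005-08-20 tolled the period for 60 days, extending the deadline to 2010-06-10.
Because the pending related arbitration ran from 2010-01-12 to 2010-10-17, the deadline is extended by 278 days to 2011-03-15.
Nothing else in the chronology tolls or restarts the period.
Petrov filed on 2010-12-12, before the 2011-03-15 deadline, so the action is timely.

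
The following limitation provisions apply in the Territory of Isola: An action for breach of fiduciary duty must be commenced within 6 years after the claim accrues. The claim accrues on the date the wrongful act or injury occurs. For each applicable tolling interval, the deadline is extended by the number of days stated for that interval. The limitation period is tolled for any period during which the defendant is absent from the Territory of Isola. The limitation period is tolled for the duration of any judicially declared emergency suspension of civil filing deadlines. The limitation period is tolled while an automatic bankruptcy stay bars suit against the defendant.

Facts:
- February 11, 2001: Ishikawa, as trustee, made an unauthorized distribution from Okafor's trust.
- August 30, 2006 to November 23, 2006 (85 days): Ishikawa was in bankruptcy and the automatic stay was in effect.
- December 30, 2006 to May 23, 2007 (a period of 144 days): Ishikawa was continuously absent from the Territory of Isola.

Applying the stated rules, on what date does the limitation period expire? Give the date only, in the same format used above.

The claim accrued on February 11, 2001, the date of the act.
Adding the 6 years base period to February 11, 2001 gives a deadline of February 11, 2007, before any tolling.
Because the automatic bankruptcy stay ran from August 30, 2006 to November 23, 2006, the deadline is extended by 85 days to May 7, 2007.
The period was tolled for 144 days by the defendant's absence from the jurisdiction (December 30, 2006 to May 23, 2007), pushing the deadline to September 28, 2007.

September 28, 2007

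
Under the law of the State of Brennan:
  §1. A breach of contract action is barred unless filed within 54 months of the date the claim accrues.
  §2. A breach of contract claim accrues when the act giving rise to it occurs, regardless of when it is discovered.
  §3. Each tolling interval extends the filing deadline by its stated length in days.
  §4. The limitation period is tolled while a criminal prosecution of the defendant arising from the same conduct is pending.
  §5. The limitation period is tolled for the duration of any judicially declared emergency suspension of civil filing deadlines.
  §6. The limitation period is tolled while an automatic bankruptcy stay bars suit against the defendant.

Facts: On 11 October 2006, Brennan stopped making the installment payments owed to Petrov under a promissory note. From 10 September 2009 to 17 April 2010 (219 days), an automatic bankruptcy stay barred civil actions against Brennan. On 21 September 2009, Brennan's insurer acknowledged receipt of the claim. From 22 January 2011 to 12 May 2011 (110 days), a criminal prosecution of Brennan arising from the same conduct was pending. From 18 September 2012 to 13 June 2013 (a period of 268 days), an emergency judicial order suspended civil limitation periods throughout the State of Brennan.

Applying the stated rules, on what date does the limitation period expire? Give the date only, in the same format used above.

The claim accrued on 11 October 2006, when the wrongful act occurred.
The untolled deadline — 54 months after 11 October 2006 — is 11 April 2011.
The automatic bankruptcy stay from 10 September 2009 to 17 April 2010 tolled the period for 219 days, extending the deadline to 16 November 2011.
Because the pending criminal prosecution ran from 22 January 2011 to 12 May 2011, the deadline is extended by 110 days to 5 March 2012.
By the time the emergency suspension of filing deadlines began on 18 September 2012, the limitation period had already expired on 5 March 2012; that interval cannot revive it.
The other events in the timeline have no effect on the limitation period under the stated rules.

5 March 2012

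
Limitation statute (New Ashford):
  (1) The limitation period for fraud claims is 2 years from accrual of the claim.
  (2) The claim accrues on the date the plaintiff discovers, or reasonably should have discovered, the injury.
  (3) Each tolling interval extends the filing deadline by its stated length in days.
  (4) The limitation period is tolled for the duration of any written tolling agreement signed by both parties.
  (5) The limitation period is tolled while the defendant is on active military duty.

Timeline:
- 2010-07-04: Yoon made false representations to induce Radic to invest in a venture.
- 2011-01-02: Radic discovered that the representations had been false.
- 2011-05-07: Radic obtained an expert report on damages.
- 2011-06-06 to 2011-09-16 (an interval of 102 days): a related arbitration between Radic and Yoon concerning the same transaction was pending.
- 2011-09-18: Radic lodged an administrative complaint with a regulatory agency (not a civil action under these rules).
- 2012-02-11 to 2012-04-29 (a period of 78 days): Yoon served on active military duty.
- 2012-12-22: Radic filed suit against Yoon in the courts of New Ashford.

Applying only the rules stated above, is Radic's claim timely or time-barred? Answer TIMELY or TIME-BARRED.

Under the discovery rule, the claim accrued on 2011-01-02, when Radic discovered the injury — not on the 2010-07-04 date of the underlying act.
The untolled deadline — 2 years after 2011-01-02 — is 2013-01-02.
Because the defendant's active military service ran from 2012-02-11 to 2012-04-29, the deadline is extended by 78 days to 2013-03-21.
No stated provision tolls the period for a pending arbitration, so the interval from 2011-06-06 to 2011-09-16 has no effect on the deadline.
The other events in the timeline have no effect on the limitation period under the stated rules.
The 2012-12-22 filing precedes the 2013-03-21 deadline; the claim is timely.

TIMELY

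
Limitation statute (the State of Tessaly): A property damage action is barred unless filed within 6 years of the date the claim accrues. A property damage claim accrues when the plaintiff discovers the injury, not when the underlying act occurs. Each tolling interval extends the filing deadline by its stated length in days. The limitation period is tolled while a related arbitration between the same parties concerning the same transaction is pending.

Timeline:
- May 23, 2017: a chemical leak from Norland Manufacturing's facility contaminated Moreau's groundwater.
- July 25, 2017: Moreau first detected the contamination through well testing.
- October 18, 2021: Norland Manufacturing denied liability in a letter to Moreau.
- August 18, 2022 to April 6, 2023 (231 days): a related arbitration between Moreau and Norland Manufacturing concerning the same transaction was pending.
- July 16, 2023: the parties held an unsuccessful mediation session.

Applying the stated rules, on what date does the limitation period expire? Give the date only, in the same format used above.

The claim did not accrue until Moreau discovered the injury on July 25, 2017; the May 23, 2017 act date does not start the clock under the stated rule.
The untolled deadline — 6 years after July 25, 2017 — is July 25, 2023.
Because the pending related arbitration ran from August 18, 2022 to April 6, 2023, the deadline is extended by 231 days to March 12, 2024.
None of the other events listed affects the running of the period under the stated rules.

March 12, 2024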